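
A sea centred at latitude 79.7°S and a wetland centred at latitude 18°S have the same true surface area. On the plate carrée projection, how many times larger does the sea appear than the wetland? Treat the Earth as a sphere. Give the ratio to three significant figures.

5.32

In the plate carrée (x = Rλ, y = Rφ), meridians are true-scale (h = 1) and parallels are stretched by k = sec φ.
Areal scale at 79.7°: h·k = 1.000 × 5.593 = 5.593.
Areal scale at 18°: h·k = 1.000 × 1.051 = 1.051.
Ratio = 5.593/1.051 ≈ 5.32.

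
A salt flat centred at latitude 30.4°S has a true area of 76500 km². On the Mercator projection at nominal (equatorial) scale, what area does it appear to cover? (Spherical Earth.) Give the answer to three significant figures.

103000 km²

The Mercator projection is conformal; its linear scale factor is the same in every direction and equals sec φ = 1/cos φ.
Areal scale = k² = sec²φ = 1/cos²(30.4°) = 1/0.8625² = 1.344.
Apparent area = 76500 × 1.344 ≈ 103000 km².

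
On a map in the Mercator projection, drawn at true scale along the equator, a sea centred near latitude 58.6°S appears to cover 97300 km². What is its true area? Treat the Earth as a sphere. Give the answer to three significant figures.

For Mercator, h = k = sec φ (a conformal cylindrical projection has a single point scale, 1/cos φ).
Areal scale = k² = sec²φ = 1/cos²(58.6°) = 1/0.5210² = 3.684.
True area = apparent / (areal scale) = 97300 / 3.684 ≈ 26400 km².

26400 km²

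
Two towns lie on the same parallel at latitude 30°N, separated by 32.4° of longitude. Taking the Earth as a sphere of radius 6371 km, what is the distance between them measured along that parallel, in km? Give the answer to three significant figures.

Arc length along a parallel = R cos φ · Δλ (with Δλ in radians).
= 6371 × cos 30° × (32.4° × π/180) = 6371 × 0.8660 × 0.5655 ≈ 3120 km.

3120 km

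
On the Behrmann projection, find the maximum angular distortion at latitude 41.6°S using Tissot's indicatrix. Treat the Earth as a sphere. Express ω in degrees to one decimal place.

Behrmann is a cylindrical equal-area projection with standard parallels at ±30°. Cylindrical equal-area (φ₀ = 30°): h = cos φ / cos 30° along meridians, k = cos 30° / cos φ along parallels; h·k = 1.
At 41.6°: h = 0.8635, k = 1.158; principal scales a = 1.158, b = 0.8635.
sin(ω/2) = (a − b)/(a + b) = 0.2946/2.022 = 0.1457, so ω = 2 arcsin(0.1457) ≈ 16.8°.

16.8°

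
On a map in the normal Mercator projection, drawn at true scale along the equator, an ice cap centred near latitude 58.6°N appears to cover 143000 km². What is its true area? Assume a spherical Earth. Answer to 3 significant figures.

For Mercator, h = k = sec φ (a conformal cylindrical projection has a single point scale, 1/cos φ).
Areal scale = k² = sec²φ = 1/cos²(58.6°) = 1/0.5210² = 3.684.
True area = apparent / (areal scale) = 143000 / 3.684 ≈ 38800 km².

38800 km²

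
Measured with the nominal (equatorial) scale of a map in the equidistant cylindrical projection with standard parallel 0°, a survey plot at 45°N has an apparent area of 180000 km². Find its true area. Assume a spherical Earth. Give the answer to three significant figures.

For the equirectangular projection with φ₀ = 0 (plate carrée), h = 1 along meridians and k = sec φ along parallels.
Areal scale = h·k = 1 × sec φ; at 45°, h = 1.000, k = 1.414, so h·k = 1.414.
True area = apparent / (areal scale) = 180000 / 1.414 ≈ 127000 km².

127000 km²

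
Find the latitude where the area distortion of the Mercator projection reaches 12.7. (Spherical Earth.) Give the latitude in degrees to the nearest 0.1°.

Mercator areal scale is sec²φ.
sec²φ = 12.7  ⇒  cos²φ = 0.07874  ⇒  cos φ = 0.2806.
φ = arccos(0.2806) ≈ 73.7°.

73.7°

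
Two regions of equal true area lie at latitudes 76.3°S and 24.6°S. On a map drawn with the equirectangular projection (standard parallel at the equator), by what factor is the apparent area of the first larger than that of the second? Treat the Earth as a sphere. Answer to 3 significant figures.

In the plate carrée (x = Rλ, y = Rφ), meridians are true-scale (h = 1) and parallels are stretched by k = sec φ.
Areal scale at 76.3°: h·k = 1.000 × 4.222 = 4.222.
Areal scale at 24.6°: h·k = 1.000 × 1.100 = 1.100.
Ratio = 4.222/1.100 ≈ 3.84.

3.84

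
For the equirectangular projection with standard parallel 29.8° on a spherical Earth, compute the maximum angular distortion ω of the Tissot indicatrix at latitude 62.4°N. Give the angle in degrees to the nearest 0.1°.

35.4°

The equidistant cylindrical projection with φ₀ = 29.8° has h = 1 (meridians true) and k = cos φ₀ / cos φ along parallels.
At 62.4°: h = 1.000, k = 1.873; principal scales a = 1.873, b = 1.000.
sin(ω/2) = (a − b)/(a + b) = 0.8730/2.873 = 0.3039, so ω = 2 arcsin(0.3039) ≈ 35.4°.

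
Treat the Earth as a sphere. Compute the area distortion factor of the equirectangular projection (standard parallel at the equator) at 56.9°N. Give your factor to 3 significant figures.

1.83

In the plate carrée (x = Rλ, y = Rφ), meridians are true-scale (h = 1) and parallels are stretched by k = sec φ.
Areal scale = h·k = 1 × sec φ; at 56.9°, h = 1.000, k = 1.831, so h·k = 1.831.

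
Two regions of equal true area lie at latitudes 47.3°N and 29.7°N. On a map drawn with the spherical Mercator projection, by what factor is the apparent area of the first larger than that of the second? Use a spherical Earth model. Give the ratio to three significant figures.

On Mercator, area is exaggerated by sec²φ = 1/cos²φ.
At 47.3°: sec²(47.3°) = 1/0.6782² = 2.174.
At 29.7°: sec²(29.7°) = 1/0.8686² = 1.325.
Ratio = 2.174/1.325 = cos²(29.7°)/cos²(47.3°) ≈ 1.64.

1.64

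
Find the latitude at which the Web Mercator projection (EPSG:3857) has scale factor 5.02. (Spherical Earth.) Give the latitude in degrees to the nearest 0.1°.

78.5°

Mercator scale is k = sec φ = 1/cos φ.
1/cos φ = 5.02  ⇒  cos φ = 0.1992  ⇒  φ = arccos(0.1992) ≈ 78.5°.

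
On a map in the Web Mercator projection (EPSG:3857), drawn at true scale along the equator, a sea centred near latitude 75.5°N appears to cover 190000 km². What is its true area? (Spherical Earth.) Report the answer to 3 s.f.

11900 km²

The Mercator projection is conformal; its linear scale factor is the same in every direction and equals sec φ = 1/cos φ.
Areal scale = k² = sec²φ = 1/cos²(75.5°) = 1/0.2504² = 15.95.
True area = apparent / (areal scale) = 190000 / 15.95 ≈ 11900 km².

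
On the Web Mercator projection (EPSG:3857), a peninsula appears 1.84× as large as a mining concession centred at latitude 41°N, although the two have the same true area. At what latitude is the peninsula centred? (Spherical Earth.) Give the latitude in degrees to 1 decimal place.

56.2°

On Mercator, (apparent₁)/(apparent₂) = sec²φ₁ / sec²φ₂ when true areas are equal.
cos²φ₂ / cos²φ₁ = 1.84  ⇒  cos φ₁ = cos 41° / √1.84 = 0.7547/1.356 = 0.5564.
φ₁ = arccos(0.5564) ≈ 56.2°.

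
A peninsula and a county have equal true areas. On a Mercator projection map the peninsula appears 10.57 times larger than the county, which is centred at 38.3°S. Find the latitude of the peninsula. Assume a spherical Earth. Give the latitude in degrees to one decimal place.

For equal true areas on Mercator, apparent areas scale as sec²φ, so the ratio is cos²φ₂ / cos²φ₁.
cos²φ₂ / cos²φ₁ = 10.57  ⇒  cos φ₁ = cos 38.3° / √10.57 = 0.7848/3.251 = 0.2414.
φ₁ = arccos(0.2414) ≈ 76.0°.

76.0°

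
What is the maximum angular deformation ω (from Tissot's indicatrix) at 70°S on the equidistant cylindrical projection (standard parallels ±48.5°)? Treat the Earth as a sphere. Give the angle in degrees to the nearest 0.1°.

With standard parallel φ₀ = 48.5°, the equirectangular projection gives x = Rλ cos φ₀, y = Rφ, so h = 1 and k = cos 48.5° / cos φ.
At 70°: h = 1.000, k = 1.937; principal scales a = 1.937, b = 1.000.
sin(ω/2) = (a − b)/(a + b) = 0.9374/2.937 = 0.3191, so ω = 2 arcsin(0.3191) ≈ 37.2°.

37.2°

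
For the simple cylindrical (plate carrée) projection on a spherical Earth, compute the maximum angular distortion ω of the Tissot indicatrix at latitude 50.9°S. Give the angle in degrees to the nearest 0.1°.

26.2°

For the equirectangular projection with φ₀ = 0 (plate carrée), h = 1 along meridians and k = sec φ along parallels.
At 50.9°: h = 1.000, k = 1.586; principal scales a = 1.586, b = 1.000.
sin(ω/2) = (a − b)/(a + b) = 0.5856/2.586 = 0.2265, so ω = 2 arcsin(0.2265) ≈ 26.2°.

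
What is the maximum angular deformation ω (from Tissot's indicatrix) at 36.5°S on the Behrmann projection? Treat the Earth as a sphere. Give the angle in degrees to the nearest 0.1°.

8.5°

Behrmann is a cylindrical equal-area projection with standard parallels at ±30°. Cylindrical equal-area (φ₀ = 30°): h = cos φ / cos 30° along meridians, k = cos 30° / cos φ along parallels; h·k = 1.
At 36.5°: h = 0.9282, k = 1.077; principal scales a = 1.077, b = 0.9282.
sin(ω/2) = (a − b)/(a + b) = 0.1491/2.006 = 0.07436, so ω = 2 arcsin(0.07436) ≈ 8.5°.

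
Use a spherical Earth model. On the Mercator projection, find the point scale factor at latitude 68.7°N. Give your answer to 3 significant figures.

For Mercator, h = k = sec φ (a conformal cylindrical projection has a single point scale, 1/cos φ).
k = 1/cos 68.7° = 1/0.3633 = 2.753.

2.75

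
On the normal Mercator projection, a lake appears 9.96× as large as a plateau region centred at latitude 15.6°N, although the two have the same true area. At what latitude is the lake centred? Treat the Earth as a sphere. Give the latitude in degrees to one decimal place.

On Mercator, (apparent₁)/(apparent₂) = sec²φ₁ / sec²φ₂ when true areas are equal.
cos²φ₂ / cos²φ₁ = 9.96  ⇒  cos φ₁ = cos 15.6° / √9.96 = 0.9632/3.156 = 0.3052.
φ₁ = arccos(0.3052) ≈ 72.2°.

72.2°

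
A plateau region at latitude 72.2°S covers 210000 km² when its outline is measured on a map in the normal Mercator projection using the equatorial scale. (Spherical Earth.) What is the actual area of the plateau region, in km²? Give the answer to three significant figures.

For Mercator, h = k = sec φ (a conformal cylindrical projection has a single point scale, 1/cos φ).
Areal scale = k² = sec²φ = 1/cos²(72.2°) = 1/0.3057² = 10.70.
True area = apparent / (areal scale) = 210000 / 10.70 ≈ 19600 km².

19600 km²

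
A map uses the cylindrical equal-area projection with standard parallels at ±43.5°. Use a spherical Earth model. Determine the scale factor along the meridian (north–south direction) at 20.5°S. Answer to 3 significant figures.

Cylindrical equal-area (φ₀ = 43.5°): h = cos φ / cos 43.5° along meridians, k = cos 43.5° / cos φ along parallels; h·k = 1.
h = cos 20.5° / cos 43.5° = 0.9367/0.7254 = 1.291.

1.29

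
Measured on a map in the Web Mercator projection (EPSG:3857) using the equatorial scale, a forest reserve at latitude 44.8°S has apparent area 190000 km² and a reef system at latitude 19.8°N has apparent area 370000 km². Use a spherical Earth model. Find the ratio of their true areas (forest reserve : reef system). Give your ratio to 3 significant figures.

0.292

On Mercator the areal scale is sec²φ, so true area = apparent × cos²φ.
True area of forest reserve: 190000 × cos²(44.8°) = 190000 × 0.5035 = 95660 km².
True area of reef system: 370000 × cos²(19.8°) = 370000 × 0.8853 = 327500 km².
Ratio = 95660 / 327500 ≈ 0.292.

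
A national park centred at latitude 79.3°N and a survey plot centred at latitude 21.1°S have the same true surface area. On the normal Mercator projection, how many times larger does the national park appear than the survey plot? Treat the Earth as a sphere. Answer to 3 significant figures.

25.2

Mercator areal scale is sec²φ.
At 79.3°: sec²(79.3°) = 1/0.1857² = 29.01.
At 21.1°: sec²(21.1°) = 1/0.9330² = 1.149.
Ratio = 29.01/1.149 = cos²(21.1°)/cos²(79.3°) ≈ 25.2.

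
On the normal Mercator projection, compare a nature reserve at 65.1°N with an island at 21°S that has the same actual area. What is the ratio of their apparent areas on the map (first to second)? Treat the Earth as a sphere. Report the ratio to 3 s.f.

4.92

On Mercator, area is exaggerated by sec²φ = 1/cos²φ.
At 65.1°: sec²(65.1°) = 1/0.4210² = 5.641.
At 21°: sec²(21°) = 1/0.9336² = 1.147.
Ratio = 5.641/1.147 = cos²(21°)/cos²(65.1°) ≈ 4.92.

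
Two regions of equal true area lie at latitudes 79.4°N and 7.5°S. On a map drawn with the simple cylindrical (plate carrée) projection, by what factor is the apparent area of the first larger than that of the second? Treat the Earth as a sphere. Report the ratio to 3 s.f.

Plate carrée maps x = Rλ, y = Rφ. The meridian scale is h = 1 and the parallel scale is k = 1/cos φ = sec φ.
Areal scale at 79.4°: h·k = 1.000 × 5.436 = 5.436.
Areal scale at 7.5°: h·k = 1.000 × 1.009 = 1.009.
Ratio = 5.436/1.009 ≈ 5.39.

5.39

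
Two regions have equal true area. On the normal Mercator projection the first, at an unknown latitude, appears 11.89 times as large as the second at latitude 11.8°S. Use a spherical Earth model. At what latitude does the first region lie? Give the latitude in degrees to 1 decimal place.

On Mercator, (apparent₁)/(apparent₂) = sec²φ₁ / sec²φ₂ when true areas are equal.
cos²φ₂ / cos²φ₁ = 11.89  ⇒  cos φ₁ = cos 11.8° / √11.89 = 0.9789/3.448 = 0.2839.
φ₁ = arccos(0.2839) ≈ 73.5°.

73.5°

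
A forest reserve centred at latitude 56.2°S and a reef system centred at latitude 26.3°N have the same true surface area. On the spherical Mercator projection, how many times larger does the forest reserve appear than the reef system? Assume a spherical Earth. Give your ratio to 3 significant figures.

Mercator areal scale is sec²φ.
At 56.2°: sec²(56.2°) = 1/0.5563² = 3.231.
At 26.3°: sec²(26.3°) = 1/0.8965² = 1.244.
Ratio = 3.231/1.244 = cos²(26.3°)/cos²(56.2°) ≈ 2.60.

2.60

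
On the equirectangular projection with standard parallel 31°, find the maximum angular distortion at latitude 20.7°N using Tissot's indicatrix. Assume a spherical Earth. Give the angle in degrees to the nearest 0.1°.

5.0°

With standard parallel φ₀ = 31°, the equirectangular projection gives x = Rλ cos φ₀, y = Rφ, so h = 1 and k = cos 31° / cos φ.
At 20.7°: h = 1.000, k = 0.9163; principal scales a = 1.000, b = 0.9163.
sin(ω/2) = (a − b)/(a + b) = 0.08368/1.916 = 0.04367, so ω = 2 arcsin(0.04367) ≈ 5.0°.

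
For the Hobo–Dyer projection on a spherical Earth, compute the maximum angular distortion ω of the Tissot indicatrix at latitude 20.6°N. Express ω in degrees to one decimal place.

18.9°

The Hobo–Dyer projection is cylindrical equal-area with φ₀ = 37.5°. For cylindrical equal-area with standard parallel φ₀, h = cos φ / cos φ₀ and k = cos φ₀ / cos φ, so h·k = 1.
At 20.6°: h = 1.180, k = 0.8475; principal scales a = 1.180, b = 0.8475.
sin(ω/2) = (a − b)/(a + b) = 0.3323/2.027 = 0.1639, so ω = 2 arcsin(0.1639) ≈ 18.9°.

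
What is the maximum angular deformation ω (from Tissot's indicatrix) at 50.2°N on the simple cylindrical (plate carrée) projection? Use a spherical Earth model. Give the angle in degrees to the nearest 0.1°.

25.4°

In the plate carrée (x = Rλ, y = Rφ), meridians are true-scale (h = 1) and parallels are stretched by k = sec φ.
At 50.2°: h = 1.000, k = 1.562; principal scales a = 1.562, b = 1.000.
sin(ω/2) = (a − b)/(a + b) = 0.5622/2.562 = 0.2194, so ω = 2 arcsin(0.2194) ≈ 25.4°.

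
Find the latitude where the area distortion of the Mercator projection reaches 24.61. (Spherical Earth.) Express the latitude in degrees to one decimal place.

78.4°

Mercator areal scale is sec²φ.
sec²φ = 24.61  ⇒  cos²φ = 0.04063  ⇒  cos φ = 0.2016.
φ = arccos(0.2016) ≈ 78.4°.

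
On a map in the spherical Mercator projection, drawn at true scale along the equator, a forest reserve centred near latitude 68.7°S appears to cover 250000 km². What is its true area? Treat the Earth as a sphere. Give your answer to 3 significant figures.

33000 km²

Mercator is conformal, so the point scale is isotropic: h = k = sec φ = 1/cos φ.
Areal scale = k² = sec²φ = 1/cos²(68.7°) = 1/0.3633² = 7.579.
True area = apparent / (areal scale) = 250000 / 7.579 ≈ 33000 km².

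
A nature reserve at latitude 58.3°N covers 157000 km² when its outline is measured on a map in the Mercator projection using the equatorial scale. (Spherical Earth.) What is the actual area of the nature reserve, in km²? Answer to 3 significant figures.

The Mercator projection is conformal; its linear scale factor is the same in every direction and equals sec φ = 1/cos φ.
Areal scale = k² = sec²φ = 1/cos²(58.3°) = 1/0.5255² = 3.622.
True area = apparent / (areal scale) = 157000 / 3.622 ≈ 43400 km².

43400 km²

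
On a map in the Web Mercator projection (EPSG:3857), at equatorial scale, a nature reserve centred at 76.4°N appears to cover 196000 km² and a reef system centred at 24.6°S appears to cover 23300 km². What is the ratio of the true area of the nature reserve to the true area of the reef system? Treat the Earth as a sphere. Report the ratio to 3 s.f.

0.563

Since Mercator area scale is 1/cos²φ, the true area equals the apparent area multiplied by cos²φ.
True area of nature reserve: 196000 × cos²(76.4°) = 196000 × 0.05529 = 10840 km².
True area of reef system: 23300 × cos²(24.6°) = 23300 × 0.8267 = 19260 km².
Ratio = 10840 / 19260 ≈ 0.563.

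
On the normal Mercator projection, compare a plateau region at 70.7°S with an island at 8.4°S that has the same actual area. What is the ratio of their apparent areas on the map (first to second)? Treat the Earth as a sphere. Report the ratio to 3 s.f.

8.96

On Mercator, area is exaggerated by sec²φ = 1/cos²φ.
At 70.7°: sec²(70.7°) = 1/0.3305² = 9.154.
At 8.4°: sec²(8.4°) = 1/0.9893² = 1.022.
Ratio = 9.154/1.022 = cos²(8.4°)/cos²(70.7°) ≈ 8.96.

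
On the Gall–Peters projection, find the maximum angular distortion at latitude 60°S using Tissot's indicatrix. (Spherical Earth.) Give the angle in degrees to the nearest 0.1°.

Gall–Peters is a cylindrical equal-area projection with standard parallels at ±45°. A cylindrical equal-area projection with standard parallel φ₀ has meridian scale h = cos φ / cos φ₀ and parallel scale k = cos φ₀ / cos φ (so areas are preserved, h·k = 1).
At 60°: h = 0.7071, k = 1.414; principal scales a = 1.414, b = 0.7071.
sin(ω/2) = (a − b)/(a + b) = 0.7071/2.121 = 0.3333, so ω = 2 arcsin(0.3333) ≈ 38.9°.

38.9°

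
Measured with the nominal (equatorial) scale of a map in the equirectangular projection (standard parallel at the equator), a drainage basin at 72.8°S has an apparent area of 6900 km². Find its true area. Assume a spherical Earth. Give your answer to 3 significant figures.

2040 km²

Plate carrée maps x = Rλ, y = Rφ. The meridian scale is h = 1 and the parallel scale is k = 1/cos φ = sec φ.
Areal scale = h·k = 1 × sec φ; at 72.8°, h = 1.000, k = 3.382, so h·k = 3.382.
True area = apparent / (areal scale) = 6900 / 3.382 ≈ 2040 km².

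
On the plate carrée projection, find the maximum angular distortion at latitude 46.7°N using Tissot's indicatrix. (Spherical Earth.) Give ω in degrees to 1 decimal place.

In the plate carrée (x = Rλ, y = Rφ), meridians are true-scale (h = 1) and parallels are stretched by k = sec φ.
At 46.7°: h = 1.000, k = 1.458; principal scales a = 1.458, b = 1.000.
sin(ω/2) = (a − b)/(a + b) = 0.4581/2.458 = 0.1864, so ω = 2 arcsin(0.1864) ≈ 21.5°.

21.5°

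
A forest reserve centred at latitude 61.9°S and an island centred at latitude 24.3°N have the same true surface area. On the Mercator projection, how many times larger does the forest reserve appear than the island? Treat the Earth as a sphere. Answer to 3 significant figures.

3.74

Mercator is conformal with k = sec φ, so areal scale = k² = sec²φ.
At 61.9°: sec²(61.9°) = 1/0.4710² = 4.508.
At 24.3°: sec²(24.3°) = 1/0.9114² = 1.204.
Ratio = 4.508/1.204 = cos²(24.3°)/cos²(61.9°) ≈ 3.74.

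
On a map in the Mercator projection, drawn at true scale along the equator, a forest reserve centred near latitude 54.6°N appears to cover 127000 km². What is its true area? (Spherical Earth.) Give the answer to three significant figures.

42600 km²

Mercator is conformal, so the point scale is isotropic: h = k = sec φ = 1/cos φ.
Areal scale = k² = sec²φ = 1/cos²(54.6°) = 1/0.5793² = 2.980.
True area = apparent / (areal scale) = 127000 / 2.980 ≈ 42600 km².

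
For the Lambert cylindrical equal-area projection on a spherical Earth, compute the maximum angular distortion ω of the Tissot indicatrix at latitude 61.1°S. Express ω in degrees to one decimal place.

The Lambert cylindrical equal-area projection is the cylindrical equal-area projection with its standard parallel at the equator (φ₀ = 0). A cylindrical equal-area projection with standard parallel φ₀ has meridian scale h = cos φ / cos φ₀ and parallel scale k = cos φ₀ / cos φ (so areas are preserved, h·k = 1).
At 61.1°: h = 0.4833, k = 2.069; principal scales a = 2.069, b = 0.4833.
sin(ω/2) = (a − b)/(a + b) = 1.586/2.552 = 0.6213, so ω = 2 arcsin(0.6213) ≈ 76.8°.

76.8°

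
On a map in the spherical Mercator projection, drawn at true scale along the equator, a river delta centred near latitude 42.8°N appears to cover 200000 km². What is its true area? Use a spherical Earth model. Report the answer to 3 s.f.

Mercator is conformal, so the point scale is isotropic: h = k = sec φ = 1/cos φ.
Areal scale = k² = sec²φ = 1/cos²(42.8°) = 1/0.7337² = 1.857.
True area = apparent / (areal scale) = 200000 / 1.857 ≈ 108000 km².

108000 km²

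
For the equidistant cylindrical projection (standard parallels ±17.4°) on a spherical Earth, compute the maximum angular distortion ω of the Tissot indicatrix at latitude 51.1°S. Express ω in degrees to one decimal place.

With standard parallel φ₀ = 17.4°, the equirectangular projection gives x = Rλ cos φ₀, y = Rφ, so h = 1 and k = cos 17.4° / cos φ.
At 51.1°: h = 1.000, k = 1.520; principal scales a = 1.520, b = 1.000.
sin(ω/2) = (a − b)/(a + b) = 0.5196/2.520 = 0.2062, so ω = 2 arcsin(0.2062) ≈ 23.8°.

23.8°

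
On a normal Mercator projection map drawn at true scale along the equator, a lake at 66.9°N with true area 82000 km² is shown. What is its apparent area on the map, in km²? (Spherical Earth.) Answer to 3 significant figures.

533000 km²

The Mercator projection is conformal; its linear scale factor is the same in every direction and equals sec φ = 1/cos φ.
Areal scale = k² = sec²φ = 1/cos²(66.9°) = 1/0.3923² = 6.497.
Apparent area = 82000 × 6.497 ≈ 533000 km².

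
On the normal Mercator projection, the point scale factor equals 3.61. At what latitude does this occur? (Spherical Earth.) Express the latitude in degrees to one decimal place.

73.9°

Mercator scale is k = sec φ = 1/cos φ.
1/cos φ = 3.61  ⇒  cos φ = 0.2770  ⇒  φ = arccos(0.2770) ≈ 73.9°.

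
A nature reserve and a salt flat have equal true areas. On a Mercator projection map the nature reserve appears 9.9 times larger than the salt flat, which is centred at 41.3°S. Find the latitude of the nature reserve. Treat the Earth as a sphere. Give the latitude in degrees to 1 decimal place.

76.2°

For equal true areas on Mercator, apparent areas scale as sec²φ, so the ratio is cos²φ₂ / cos²φ₁.
cos²φ₂ / cos²φ₁ = 9.9  ⇒  cos φ₁ = cos 41.3° / √9.9 = 0.7513/3.146 = 0.2388.
φ₁ = arccos(0.2388) ≈ 76.2°.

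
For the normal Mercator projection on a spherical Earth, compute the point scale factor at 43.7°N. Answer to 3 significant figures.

Mercator is conformal, so the point scale is isotropic: h = k = sec φ = 1/cos φ.
k = 1/cos 43.7° = 1/0.7230 = 1.383.

1.38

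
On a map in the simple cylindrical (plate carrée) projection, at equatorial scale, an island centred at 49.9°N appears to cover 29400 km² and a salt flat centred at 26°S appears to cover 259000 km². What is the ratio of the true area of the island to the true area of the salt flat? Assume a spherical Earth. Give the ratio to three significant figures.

0.0813

Plate carrée has h = 1 and k = sec φ, giving areal scale sec φ; true area = (apparent area) · cos φ.
True area of island: 29400 × cos(49.9°) = 29400 × 0.6441 = 18940 km².
True area of salt flat: 259000 × cos(26°) = 259000 × 0.8988 = 232800 km².
Ratio = 18940 / 232800 ≈ 0.0813.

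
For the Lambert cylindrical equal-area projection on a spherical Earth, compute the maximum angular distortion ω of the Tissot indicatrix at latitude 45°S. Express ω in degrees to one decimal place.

The Lambert cylindrical equal-area projection is the cylindrical equal-area projection with its standard parallel at the equator (φ₀ = 0). Cylindrical equal-area (φ₀ = 0°): h = cos φ / cos 0° along meridians, k = cos 0° / cos φ along parallels; h·k = 1.
At 45°: h = 0.7071, k = 1.414; principal scales a = 1.414, b = 0.7071.
sin(ω/2) = (a − b)/(a + b) = 0.7071/2.121 = 0.3333, so ω = 2 arcsin(0.3333) ≈ 38.9°.

38.9°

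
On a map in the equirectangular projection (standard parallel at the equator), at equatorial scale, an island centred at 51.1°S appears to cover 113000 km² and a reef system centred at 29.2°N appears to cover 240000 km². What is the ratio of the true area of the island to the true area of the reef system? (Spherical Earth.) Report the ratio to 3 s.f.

0.339

Plate carrée has h = 1 and k = sec φ, giving areal scale sec φ; true area = (apparent area) · cos φ.
True area of island: 113000 × cos(51.1°) = 113000 × 0.6280 = 70960 km².
True area of reef system: 240000 × cos(29.2°) = 240000 × 0.8729 = 209500 km².
Ratio = 70960 / 209500 ≈ 0.339.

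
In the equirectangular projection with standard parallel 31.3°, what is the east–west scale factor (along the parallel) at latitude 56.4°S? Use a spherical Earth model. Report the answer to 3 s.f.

1.54

With standard parallel φ₀ = 31.3°, the equirectangular projection gives x = Rλ cos φ₀, y = Rφ, so h = 1 and k = cos 31.3° / cos φ.
k = cos 31.3° / cos 56.4° = 0.8545/0.5534 = 1.544.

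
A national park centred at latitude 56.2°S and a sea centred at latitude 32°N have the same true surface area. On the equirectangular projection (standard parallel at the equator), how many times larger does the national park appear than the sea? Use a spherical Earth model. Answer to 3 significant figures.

For the equirectangular projection with φ₀ = 0 (plate carrée), h = 1 along meridians and k = sec φ along parallels.
Areal scale at 56.2°: h·k = 1.000 × 1.798 = 1.798.
Areal scale at 32°: h·k = 1.000 × 1.179 = 1.179.
Ratio = 1.798/1.179 ≈ 1.52.

1.52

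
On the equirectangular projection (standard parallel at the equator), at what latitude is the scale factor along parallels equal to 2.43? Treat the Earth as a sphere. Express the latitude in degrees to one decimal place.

65.7°

Plate carrée: h = 1, k = sec φ along parallels.
sec φ = 2.43  ⇒  cos φ = 0.4115  ⇒  φ ≈ 65.7°.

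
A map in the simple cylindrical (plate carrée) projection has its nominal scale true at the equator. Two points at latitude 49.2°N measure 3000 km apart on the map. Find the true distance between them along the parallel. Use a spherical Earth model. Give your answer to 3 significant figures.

For the equirectangular projection with φ₀ = 0 (plate carrée), h = 1 along meridians and k = sec φ along parallels.
Along the parallel at 49.2°, map distances are exaggerated by k = sec 49.2° = 1.530.
True distance = 3000 / 1.530 = 3000 × cos 49.2° ≈ 1960 km.

1960 km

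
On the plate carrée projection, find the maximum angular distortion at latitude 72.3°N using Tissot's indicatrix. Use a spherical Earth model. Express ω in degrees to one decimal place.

For the equirectangular projection with φ₀ = 0 (plate carrée), h = 1 along meridians and k = sec φ along parallels.
At 72.3°: h = 1.000, k = 3.289; principal scales a = 3.289, b = 1.000.
sin(ω/2) = (a − b)/(a + b) = 2.289/4.289 = 0.5337, so ω = 2 arcsin(0.5337) ≈ 64.5°.

64.5°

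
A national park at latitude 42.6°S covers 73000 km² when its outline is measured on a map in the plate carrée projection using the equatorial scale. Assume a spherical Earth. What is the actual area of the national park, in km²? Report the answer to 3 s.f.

For the equirectangular projection with φ₀ = 0 (plate carrée), h = 1 along meridians and k = sec φ along parallels.
Areal scale = h·k = 1 × sec φ; at 42.6°, h = 1.000, k = 1.359, so h·k = 1.359.
True area = apparent / (areal scale) = 73000 / 1.359 ≈ 53700 km².

53700 km²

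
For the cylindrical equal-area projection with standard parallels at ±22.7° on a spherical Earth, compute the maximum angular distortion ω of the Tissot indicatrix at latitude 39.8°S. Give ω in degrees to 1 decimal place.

For cylindrical equal-area with standard parallel φ₀, h = cos φ / cos φ₀ and k = cos φ₀ / cos φ, so h·k = 1.
At 39.8°: h = 0.8328, k = 1.201; principal scales a = 1.201, b = 0.8328.
sin(ω/2) = (a − b)/(a + b) = 0.3680/2.034 = 0.1810, so ω = 2 arcsin(0.1810) ≈ 20.9°.

20.9°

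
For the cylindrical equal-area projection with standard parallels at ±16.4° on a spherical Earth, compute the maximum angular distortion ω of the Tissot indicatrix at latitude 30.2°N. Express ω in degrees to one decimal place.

Cylindrical equal-area (φ₀ = 16.4°): h = cos φ / cos 16.4° along meridians, k = cos 16.4° / cos φ along parallels; h·k = 1.
At 30.2°: h = 0.9009, k = 1.110; principal scales a = 1.110, b = 0.9009.
sin(ω/2) = (a − b)/(a + b) = 0.2090/2.011 = 0.1040, so ω = 2 arcsin(0.1040) ≈ 11.9°.

11.9°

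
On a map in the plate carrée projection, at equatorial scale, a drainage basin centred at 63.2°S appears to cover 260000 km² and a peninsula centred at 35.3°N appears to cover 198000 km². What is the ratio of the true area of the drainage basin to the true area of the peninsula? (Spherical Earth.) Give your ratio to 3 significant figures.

0.725

Plate carrée has h = 1 and k = sec φ, giving areal scale sec φ; true area = (apparent area) · cos φ.
True area of drainage basin: 260000 × cos(63.2°) = 260000 × 0.4509 = 117200 km².
True area of peninsula: 198000 × cos(35.3°) = 198000 × 0.8161 = 161600 km².
Ratio = 117200 / 161600 ≈ 0.725.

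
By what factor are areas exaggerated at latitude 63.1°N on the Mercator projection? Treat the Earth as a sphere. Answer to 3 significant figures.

4.89

The Mercator projection is conformal; its linear scale factor is the same in every direction and equals sec φ = 1/cos φ.
Areal scale = k² = sec²φ = 1/cos²(63.1°) = 1/0.4524² = 4.885.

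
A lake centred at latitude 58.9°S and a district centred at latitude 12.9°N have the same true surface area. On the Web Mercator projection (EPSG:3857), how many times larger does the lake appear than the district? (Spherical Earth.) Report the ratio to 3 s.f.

3.56

Mercator is conformal with k = sec φ, so areal scale = k² = sec²φ.
At 58.9°: sec²(58.9°) = 1/0.5165² = 3.748.
At 12.9°: sec²(12.9°) = 1/0.9748² = 1.052.
Ratio = 3.748/1.052 = cos²(12.9°)/cos²(58.9°) ≈ 3.56.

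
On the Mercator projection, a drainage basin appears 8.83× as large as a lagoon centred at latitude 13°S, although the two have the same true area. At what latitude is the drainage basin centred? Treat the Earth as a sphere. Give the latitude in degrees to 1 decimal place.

Mercator areal scale is sec²φ, so apparent-area ratio = sec²φ₁ / sec²φ₂ = cos²φ₂ / cos²φ₁.
cos²φ₂ / cos²φ₁ = 8.83  ⇒  cos φ₁ = cos 13° / √8.83 = 0.9744/2.972 = 0.3279.
φ₁ = arccos(0.3279) ≈ 70.9°.

70.9°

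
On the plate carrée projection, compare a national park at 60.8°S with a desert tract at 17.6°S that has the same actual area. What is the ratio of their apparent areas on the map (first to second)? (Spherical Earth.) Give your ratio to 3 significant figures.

1.95

Plate carrée maps x = Rλ, y = Rφ. The meridian scale is h = 1 and the parallel scale is k = 1/cos φ = sec φ.
Areal scale at 60.8°: h·k = 1.000 × 2.050 = 2.050.
Areal scale at 17.6°: h·k = 1.000 × 1.049 = 1.049.
Ratio = 2.050/1.049 ≈ 1.95.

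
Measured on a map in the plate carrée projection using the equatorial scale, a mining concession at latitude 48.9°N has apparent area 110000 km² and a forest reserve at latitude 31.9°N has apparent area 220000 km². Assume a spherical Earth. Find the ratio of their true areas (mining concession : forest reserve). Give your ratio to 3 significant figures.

Plate carrée has h = 1 and k = sec φ, giving areal scale sec φ; true area = (apparent area) · cos φ.
True area of mining concession: 110000 × cos(48.9°) = 110000 × 0.6574 = 72310 km².
True area of forest reserve: 220000 × cos(31.9°) = 220000 × 0.8490 = 186800 km².
Ratio = 72310 / 186800 ≈ 0.387.

0.387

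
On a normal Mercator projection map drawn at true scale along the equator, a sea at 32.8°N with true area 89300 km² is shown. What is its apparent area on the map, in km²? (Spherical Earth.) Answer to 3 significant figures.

126000 km²

The Mercator projection is conformal; its linear scale factor is the same in every direction and equals sec φ = 1/cos φ.
Areal scale = k² = sec²φ = 1/cos²(32.8°) = 1/0.8406² = 1.415.
Apparent area = 89300 × 1.415 ≈ 126000 km².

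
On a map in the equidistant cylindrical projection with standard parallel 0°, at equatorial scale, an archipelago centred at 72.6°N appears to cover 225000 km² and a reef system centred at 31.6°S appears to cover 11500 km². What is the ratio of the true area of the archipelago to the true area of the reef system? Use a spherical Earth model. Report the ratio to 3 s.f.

6.87

Plate carrée has h = 1 and k = sec φ, giving areal scale sec φ; true area = (apparent area) · cos φ.
True area of archipelago: 225000 × cos(72.6°) = 225000 × 0.2990 = 67280 km².
True area of reef system: 11500 × cos(31.6°) = 11500 × 0.8517 = 9795 km².
Ratio = 67280 / 9795 ≈ 6.87.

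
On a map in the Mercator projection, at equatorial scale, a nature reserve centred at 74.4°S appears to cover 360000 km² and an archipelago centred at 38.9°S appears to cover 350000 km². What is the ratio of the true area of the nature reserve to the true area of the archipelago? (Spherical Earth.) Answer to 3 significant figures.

0.123

Since Mercator area scale is 1/cos²φ, the true area equals the apparent area multiplied by cos²φ.
True area of nature reserve: 360000 × cos²(74.4°) = 360000 × 0.07232 = 26030 km².
True area of archipelago: 350000 × cos²(38.9°) = 350000 × 0.6057 = 212000 km².
Ratio = 26030 / 212000 ≈ 0.123.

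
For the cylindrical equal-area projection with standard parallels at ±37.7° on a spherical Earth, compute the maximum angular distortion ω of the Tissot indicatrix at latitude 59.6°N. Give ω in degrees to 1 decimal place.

A cylindrical equal-area projection with standard parallel φ₀ has meridian scale h = cos φ / cos φ₀ and parallel scale k = cos φ₀ / cos φ (so areas are preserved, h·k = 1).
At 59.6°: h = 0.6396, k = 1.564; principal scales a = 1.564, b = 0.6396.
sin(ω/2) = (a − b)/(a + b) = 0.9240/2.203 = 0.4194, so ω = 2 arcsin(0.4194) ≈ 49.6°.

49.6°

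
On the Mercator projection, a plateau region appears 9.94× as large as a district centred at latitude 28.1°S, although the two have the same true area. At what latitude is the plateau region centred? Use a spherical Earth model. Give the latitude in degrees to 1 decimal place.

Mercator areal scale is sec²φ, so apparent-area ratio = sec²φ₁ / sec²φ₂ = cos²φ₂ / cos²φ₁.
cos²φ₂ / cos²φ₁ = 9.94  ⇒  cos φ₁ = cos 28.1° / √9.94 = 0.8821/3.153 = 0.2798.
φ₁ = arccos(0.2798) ≈ 73.8°.

73.8°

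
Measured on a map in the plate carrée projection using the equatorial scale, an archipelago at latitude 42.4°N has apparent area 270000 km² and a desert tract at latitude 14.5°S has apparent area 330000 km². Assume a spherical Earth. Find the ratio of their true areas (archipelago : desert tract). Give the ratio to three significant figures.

Plate carrée has h = 1 and k = sec φ, giving areal scale sec φ; true area = (apparent area) · cos φ.
True area of archipelago: 270000 × cos(42.4°) = 270000 × 0.7385 = 199400 km².
True area of desert tract: 330000 × cos(14.5°) = 330000 × 0.9681 = 319500 km².
Ratio = 199400 / 319500 ≈ 0.624.

0.624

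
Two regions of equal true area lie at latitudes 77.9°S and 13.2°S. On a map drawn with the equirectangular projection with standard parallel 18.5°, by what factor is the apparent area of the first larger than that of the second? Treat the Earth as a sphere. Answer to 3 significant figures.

In the equirectangular projection with standard parallel φ₀ = 18.5° (x = Rλ cos φ₀, y = Rφ), meridians are true-scale (h = 1) and the parallel scale is k = cos φ₀ / cos φ.
Areal scale at 77.9°: h·k = 1.000 × 4.524 = 4.524.
Areal scale at 13.2°: h·k = 1.000 × 0.9741 = 0.9741.
Ratio = 4.524/0.9741 ≈ 4.64.

4.64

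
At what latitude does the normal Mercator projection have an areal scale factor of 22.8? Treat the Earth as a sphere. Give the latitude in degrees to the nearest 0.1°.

Mercator areal scale is sec²φ.
sec²φ = 22.8  ⇒  cos²φ = 0.04386  ⇒  cos φ = 0.2094.
φ = arccos(0.2094) ≈ 77.9°.

77.9°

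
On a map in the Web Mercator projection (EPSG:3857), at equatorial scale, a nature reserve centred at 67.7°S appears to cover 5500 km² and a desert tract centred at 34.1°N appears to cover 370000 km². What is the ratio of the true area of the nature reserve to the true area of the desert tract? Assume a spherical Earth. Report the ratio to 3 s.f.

On Mercator the areal scale is sec²φ, so true area = apparent × cos²φ.
True area of nature reserve: 5500 × cos²(67.7°) = 5500 × 0.1440 = 791.9 km².
True area of desert tract: 370000 × cos²(34.1°) = 370000 × 0.6857 = 253700 km².
Ratio = 791.9 / 253700 ≈ 0.00312.

0.00312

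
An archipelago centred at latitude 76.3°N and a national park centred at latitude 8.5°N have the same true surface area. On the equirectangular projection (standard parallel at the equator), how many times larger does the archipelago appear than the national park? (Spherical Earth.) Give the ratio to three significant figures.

4.18

In the plate carrée (x = Rλ, y = Rφ), meridians are true-scale (h = 1) and parallels are stretched by k = sec φ.
Areal scale at 76.3°: h·k = 1.000 × 4.222 = 4.222.
Areal scale at 8.5°: h·k = 1.000 × 1.011 = 1.011.
Ratio = 4.222/1.011 ≈ 4.18.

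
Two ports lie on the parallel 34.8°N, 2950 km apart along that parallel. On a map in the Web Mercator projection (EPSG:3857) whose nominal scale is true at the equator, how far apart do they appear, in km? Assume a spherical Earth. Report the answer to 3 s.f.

3590 km

The Mercator projection is conformal; its linear scale factor is the same in every direction and equals sec φ = 1/cos φ.
Along the parallel, k = sec 34.8° = 1/0.8211 = 1.218.
Map distance = 2950 × 1.218 ≈ 3590 km.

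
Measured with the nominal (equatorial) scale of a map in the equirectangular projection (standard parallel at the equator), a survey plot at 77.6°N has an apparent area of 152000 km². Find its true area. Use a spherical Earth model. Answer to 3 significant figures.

32600 km²

Plate carrée maps x = Rλ, y = Rφ. The meridian scale is h = 1 and the parallel scale is k = 1/cos φ = sec φ.
Areal scale = h·k = 1 × sec φ; at 77.6°, h = 1.000, k = 4.657, so h·k = 4.657.
True area = apparent / (areal scale) = 152000 / 4.657 ≈ 32600 km².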